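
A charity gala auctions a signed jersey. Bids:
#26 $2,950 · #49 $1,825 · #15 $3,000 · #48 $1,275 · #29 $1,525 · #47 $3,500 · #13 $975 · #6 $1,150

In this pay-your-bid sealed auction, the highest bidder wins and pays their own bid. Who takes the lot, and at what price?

Sorting bids: 3,500 (#47) > 3,000 (#15) > 2,950 (#26) > 1,825 (#49) > 1,525 (#29) > 1,275 (#48) > …
#47 has the highest bid and pays exactly that: $3,500.

#47 pays $3,500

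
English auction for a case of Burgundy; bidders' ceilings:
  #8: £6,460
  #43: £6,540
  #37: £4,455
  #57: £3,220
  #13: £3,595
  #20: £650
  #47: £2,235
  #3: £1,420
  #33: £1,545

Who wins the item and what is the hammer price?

Limits ranked: 6,540 (#43) > 6,460 (#8) > 4,455 (#37) > 3,595 (#13) > 3,220 (#57) > 2,235 (#47) > …
#8 is the last rival to drop out, at £6,460; #43 remains and wins at that price.

#43 wins at £6,460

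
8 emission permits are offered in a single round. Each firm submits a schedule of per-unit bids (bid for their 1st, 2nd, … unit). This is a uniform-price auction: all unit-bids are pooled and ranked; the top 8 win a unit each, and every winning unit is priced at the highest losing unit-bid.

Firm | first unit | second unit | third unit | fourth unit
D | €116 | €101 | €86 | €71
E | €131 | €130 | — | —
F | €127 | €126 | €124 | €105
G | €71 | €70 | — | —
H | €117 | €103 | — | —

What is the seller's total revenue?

Total revenue: €824

All unit-bids, highest first — top 8: 131 (E-1), 130 (E-2), 127 (F-1), 126 (F-2), 124 (F-3), 117 (H-1), 116 (D-1), 105 (F-4)
First bid not allocated: €103.
Allocation: D 1, E 2, F 4, H 1. Every unit priced at €103.
Revenue = 8 × 103 = €824.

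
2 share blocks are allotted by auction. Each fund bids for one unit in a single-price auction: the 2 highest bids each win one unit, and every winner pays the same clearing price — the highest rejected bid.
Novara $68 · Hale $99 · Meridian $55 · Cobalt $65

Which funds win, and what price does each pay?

Ordering the bids: 99 (Hale), 68 (Novara), 65 (Cobalt), 55 (Meridian)
Winners (2 units): Hale, Novara.
Highest unsuccessful bid: $65 → clearing price.

Hale, Novara; each pays $65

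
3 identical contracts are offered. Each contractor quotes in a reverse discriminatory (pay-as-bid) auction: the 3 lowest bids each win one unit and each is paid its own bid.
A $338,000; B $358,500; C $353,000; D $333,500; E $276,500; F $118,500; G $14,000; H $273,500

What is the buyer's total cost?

Bids ranked low→high: 14,000 (G), 118,500 (F), 273,500 (H), 276,500 (E), 333,500 (D), …
Winners (3 units): G, F, H.
Total cost = 14,000 + 118,500 + 273,500 = $406,000.

Total cost: $406,000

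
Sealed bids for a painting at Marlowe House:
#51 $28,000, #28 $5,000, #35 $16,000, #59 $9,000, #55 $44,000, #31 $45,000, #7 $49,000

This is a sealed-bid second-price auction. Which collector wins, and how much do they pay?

Bids in order: 49,000 (#7) > 45,000 (#31) > 44,000 (#55) > 28,000 (#51) > 16,000 (#35) > 9,000 (#59) > …
#7 is highest; pays the second-highest bid, $45,000.

#7 pays $45,000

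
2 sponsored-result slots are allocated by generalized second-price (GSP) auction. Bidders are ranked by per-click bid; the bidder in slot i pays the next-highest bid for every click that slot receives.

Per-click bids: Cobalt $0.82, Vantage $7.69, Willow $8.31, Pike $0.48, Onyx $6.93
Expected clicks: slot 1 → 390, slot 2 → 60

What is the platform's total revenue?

Total revenue: $3414.90

Per-click bids in order: $8.31 (Willow) > $7.69 (Vantage) > $6.93 (Onyx) > …
Slot 1: Willow pays $7.69 × 390 = $2999.10
Slot 2: Vantage pays $6.93 × 60 = $415.80
Total = $3414.90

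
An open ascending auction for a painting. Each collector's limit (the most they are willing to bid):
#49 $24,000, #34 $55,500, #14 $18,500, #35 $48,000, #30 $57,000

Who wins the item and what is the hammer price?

#30 wins at $55,500

Rule: the price rises until one bidder remains; the winner pays the price at which the last rival dropped out.
Limits in order: 57,000 (#30) > 55,500 (#34) > 48,000 (#35) > 24,000 (#49) > 18,500 (#14)
Once the price passes $55,500, only #30 is left; the hammer falls at #34's limit of $55,500.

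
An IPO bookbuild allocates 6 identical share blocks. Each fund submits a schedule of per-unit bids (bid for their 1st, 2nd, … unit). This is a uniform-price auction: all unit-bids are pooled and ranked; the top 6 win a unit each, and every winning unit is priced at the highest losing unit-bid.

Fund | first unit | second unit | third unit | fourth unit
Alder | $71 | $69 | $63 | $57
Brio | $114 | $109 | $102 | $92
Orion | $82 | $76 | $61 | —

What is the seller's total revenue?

Total revenue: $426

Merging the schedules and taking the best 6: 114 (Brio-1), 109 (Brio-2), 102 (Brio-3), 92 (Brio-4), 82 (Orion-1), 76 (Orion-2)
First bid not allocated: $71.
Allocation: Brio 4, Orion 2. Every unit priced at $71.
Revenue = 6 × 71 = $426.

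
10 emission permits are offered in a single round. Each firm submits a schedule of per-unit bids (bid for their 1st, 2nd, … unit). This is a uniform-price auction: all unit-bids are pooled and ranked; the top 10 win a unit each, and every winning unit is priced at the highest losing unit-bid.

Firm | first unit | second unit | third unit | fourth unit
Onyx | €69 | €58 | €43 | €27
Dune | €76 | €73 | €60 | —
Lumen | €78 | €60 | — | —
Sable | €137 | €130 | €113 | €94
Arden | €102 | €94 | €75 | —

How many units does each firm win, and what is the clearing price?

All unit-bids, highest first — top 10: 137 (Sable-1), 130 (Sable-2), 113 (Sable-3), 102 (Arden-1), 94 (Sable-4), 94 (Arden-2), 78 (Lumen-1), 76 (Dune-1), 75 (Arden-3), 73 (Dune-2)
Highest rejected unit-bid = €69.
Allocation: Arden 3, Dune 2, Lumen 1, Sable 4.

Arden 3, Dune 2, Lumen 1, Sable 4; clearing price €69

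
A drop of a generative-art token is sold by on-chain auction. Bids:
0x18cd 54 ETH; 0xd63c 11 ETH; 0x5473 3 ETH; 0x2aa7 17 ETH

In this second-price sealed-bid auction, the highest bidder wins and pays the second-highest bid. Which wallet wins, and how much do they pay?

0x18cd pays 17 ETH

Bids ranked: 54 (0x18cd) > 17 (0x2aa7) > 11 (0xd63c) > 3 (0x5473)
0x18cd wins with the highest bid; price is set by the runner-up at 17 ETH.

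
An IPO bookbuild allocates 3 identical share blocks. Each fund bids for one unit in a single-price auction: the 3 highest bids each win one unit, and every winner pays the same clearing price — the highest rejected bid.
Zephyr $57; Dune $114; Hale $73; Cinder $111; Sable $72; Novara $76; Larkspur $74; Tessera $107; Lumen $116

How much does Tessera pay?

Tessera pays $0

Sorting: 116 (Lumen), 114 (Dune), 111 (Cinder), 107 (Tessera), 76 (Novara), …
The 3 highest are Lumen, Dune, Cinder.
Highest unsuccessful bid: $107 → clearing price.
Tessera does not win → pays $0.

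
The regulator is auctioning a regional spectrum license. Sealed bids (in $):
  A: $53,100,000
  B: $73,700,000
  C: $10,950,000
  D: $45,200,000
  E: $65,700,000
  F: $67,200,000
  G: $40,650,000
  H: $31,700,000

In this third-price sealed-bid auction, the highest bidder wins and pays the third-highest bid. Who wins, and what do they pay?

B pays $65,700,000

Bids ranked: 73,700,000 (B) > 67,200,000 (F) > 65,700,000 (E) > 53,100,000 (A) > 45,200,000 (D) > 40,650,000 (G) > …
B wins; payment is bid #3 in the ranking = $65,700,000.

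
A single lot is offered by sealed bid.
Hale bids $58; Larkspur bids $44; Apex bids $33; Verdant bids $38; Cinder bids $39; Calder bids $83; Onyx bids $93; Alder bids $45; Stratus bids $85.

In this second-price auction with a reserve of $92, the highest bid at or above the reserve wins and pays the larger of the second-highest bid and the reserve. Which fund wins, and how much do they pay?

Onyx pays $92

Bids ranked: 93 (Onyx) > 85 (Stratus) > 83 (Calder) > 58 (Hale) > 45 (Alder) > 44 (Larkspur) > …
Onyx has the top bid at or above the reserve ($93).
Second-highest bid $85 is below the reserve $92, so the reserve binds → payment $92.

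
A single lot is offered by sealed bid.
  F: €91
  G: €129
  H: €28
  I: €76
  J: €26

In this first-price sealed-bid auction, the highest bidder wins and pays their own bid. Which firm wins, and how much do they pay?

G pays €129

Rule: the highest bidder wins and pays their own bid.
Bids in order: 129 (G) > 91 (F) > 76 (I) > 28 (H) > 26 (J)
First-price: G pays what they bid, €129.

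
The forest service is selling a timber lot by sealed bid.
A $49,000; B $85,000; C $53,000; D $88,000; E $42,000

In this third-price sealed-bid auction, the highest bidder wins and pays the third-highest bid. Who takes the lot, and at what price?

Bids ranked: 88,000 (D) > 85,000 (B) > 53,000 (C) > 49,000 (A) > 42,000 (E)
D is highest; pays the third-highest bid, $53,000.

D pays $53,000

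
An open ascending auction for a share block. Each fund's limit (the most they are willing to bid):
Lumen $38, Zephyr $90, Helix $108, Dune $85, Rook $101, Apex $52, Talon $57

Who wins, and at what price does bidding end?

Open ascending-bid auction: the price rises until one bidder remains; the winner pays the price at which the last rival dropped out.
Limits in order: 108 (Helix) > 101 (Rook) > 90 (Zephyr) > 85 (Dune) > 57 (Talon) > 52 (Apex) > …
Once the price passes $101, only Helix is left; the hammer falls at Rook's limit of $101.

Helix wins at $101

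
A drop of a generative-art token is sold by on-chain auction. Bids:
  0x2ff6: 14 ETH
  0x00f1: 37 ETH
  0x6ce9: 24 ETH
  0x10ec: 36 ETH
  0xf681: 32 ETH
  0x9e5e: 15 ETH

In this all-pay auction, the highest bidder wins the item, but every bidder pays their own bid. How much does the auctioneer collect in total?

Total revenue: 158 ETH

All-pay auction: the highest bidder wins the item, but every bidder pays their own bid.
Bids in order: 37 (0x00f1) > 36 (0x10ec) > 32 (0xf681) > 24 (0x6ce9) > 15 (0x9e5e) > 14 (0x2ff6)
Every bidder forfeits their bid regardless of winning.
Revenue = 14 + 37 + 24 + 36 + 32 + 15 = 158 ETH.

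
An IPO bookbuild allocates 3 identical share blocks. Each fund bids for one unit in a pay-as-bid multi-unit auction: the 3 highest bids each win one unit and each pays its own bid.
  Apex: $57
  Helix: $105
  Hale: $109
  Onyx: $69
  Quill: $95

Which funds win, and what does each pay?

Ordering the bids: 109 (Hale), 105 (Helix), 95 (Quill), 69 (Onyx), 57 (Apex)
Top 3: Hale, Helix, Quill.
Each winner pays its own bid: Hale $109, Helix $105, Quill $95.

Hale $109, Helix $105, Quill $95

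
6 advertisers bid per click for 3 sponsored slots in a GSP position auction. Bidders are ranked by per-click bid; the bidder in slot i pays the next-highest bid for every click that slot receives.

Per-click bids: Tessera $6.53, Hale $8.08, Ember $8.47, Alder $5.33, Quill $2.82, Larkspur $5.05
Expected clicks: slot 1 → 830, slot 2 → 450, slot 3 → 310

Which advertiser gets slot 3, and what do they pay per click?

Tessera; $5.33 per click

Per-click bids in order: $8.47 (Ember) > $8.08 (Hale) > $6.53 (Tessera) > $5.33 (Alder) > …
Slot 3 goes to the third-ranked bidder, Tessera, who pays the next bid down: $5.33/click.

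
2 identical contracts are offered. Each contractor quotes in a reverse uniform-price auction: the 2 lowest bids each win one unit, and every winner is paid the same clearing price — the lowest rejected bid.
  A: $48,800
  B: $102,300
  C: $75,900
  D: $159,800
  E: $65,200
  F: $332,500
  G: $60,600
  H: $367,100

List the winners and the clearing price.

Bids ranked low→high: 48,800 (A), 60,600 (G), 65,200 (E), 75,900 (C), …
Winners (2 units): A, G.
Lowest unsuccessful bid: $65,200 → clearing price.

A, G; each is paid $65,200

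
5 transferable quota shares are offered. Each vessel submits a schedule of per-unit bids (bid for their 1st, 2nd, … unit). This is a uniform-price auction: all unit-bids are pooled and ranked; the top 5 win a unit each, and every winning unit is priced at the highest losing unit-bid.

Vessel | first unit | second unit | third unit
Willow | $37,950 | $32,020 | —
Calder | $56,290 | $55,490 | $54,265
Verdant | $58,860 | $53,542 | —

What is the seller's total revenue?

Total revenue: $189,750

All unit-bids, highest first — top 5: 58,860 (Verdant-1), 56,290 (Calder-1), 55,490 (Calder-2), 54,265 (Calder-3), 53,542 (Verdant-2)
Highest rejected unit-bid = $37,950.
Allocation: Calder 3, Verdant 2. Every unit priced at $37,950.
Revenue = 5 × 37,950 = $189,750.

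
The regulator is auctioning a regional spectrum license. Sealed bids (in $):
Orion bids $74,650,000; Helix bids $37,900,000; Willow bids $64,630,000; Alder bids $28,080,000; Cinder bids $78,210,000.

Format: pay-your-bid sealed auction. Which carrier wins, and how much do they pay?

Pay-your-bid sealed auction: the highest bidder wins and pays their own bid.
Sorting bids: 78,210,000 (Cinder) > 74,650,000 (Orion) > 64,630,000 (Willow) > 37,900,000 (Helix) > 28,080,000 (Alder)
Cinder has the highest bid and pays exactly that: $78,210,000.

Cinder pays $78,210,000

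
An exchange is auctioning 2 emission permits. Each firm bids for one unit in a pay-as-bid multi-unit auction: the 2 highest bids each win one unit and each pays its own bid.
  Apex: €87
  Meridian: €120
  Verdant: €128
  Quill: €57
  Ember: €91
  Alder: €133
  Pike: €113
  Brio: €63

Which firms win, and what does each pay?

Alder €133, Verdant €128

Bids ranked high→low: 133 (Alder), 128 (Verdant), 120 (Meridian), 113 (Pike), …
The 2 highest are Alder, Verdant.
Each winner pays its own bid: Alder €133, Verdant €128.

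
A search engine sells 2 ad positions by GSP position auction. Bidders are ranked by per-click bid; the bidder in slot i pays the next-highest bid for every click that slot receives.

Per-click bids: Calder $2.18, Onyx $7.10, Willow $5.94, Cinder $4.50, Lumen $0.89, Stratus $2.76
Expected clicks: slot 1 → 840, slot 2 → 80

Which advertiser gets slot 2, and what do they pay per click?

Willow; $4.50 per click

Ranked by bid: $7.10 (Onyx) > $5.94 (Willow) > $4.50 (Cinder) > …
Slot 2 goes to the second-ranked bidder, Willow, who pays the next bid down: $4.50/click.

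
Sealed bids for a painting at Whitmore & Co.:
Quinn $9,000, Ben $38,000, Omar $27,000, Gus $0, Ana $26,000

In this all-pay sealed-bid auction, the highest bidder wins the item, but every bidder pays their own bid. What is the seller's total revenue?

Total revenue: $100,000

Sorting bids: 38,000 (Ben) > 27,000 (Omar) > 26,000 (Ana) > 9,000 (Quinn) > 0 (Gus)
Ben wins with the top bid; all bids are sunk regardless.
Every bidder forfeits their bid regardless of winning.
Revenue = 9,000 + 38,000 + 27,000 + 0 + 26,000 = $100,000.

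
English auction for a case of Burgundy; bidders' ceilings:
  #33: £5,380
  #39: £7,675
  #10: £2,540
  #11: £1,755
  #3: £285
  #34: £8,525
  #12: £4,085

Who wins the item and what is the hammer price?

Rule: the price rises until one bidder remains; the winner pays the price at which the last rival dropped out.
Limits ranked: 8,525 (#34) > 7,675 (#39) > 5,380 (#33) > 4,085 (#12) > 2,540 (#10) > 1,755 (#11) > …
Bidding ends when #39 exits at £7,675; #34 takes it.

#34 wins at £7,675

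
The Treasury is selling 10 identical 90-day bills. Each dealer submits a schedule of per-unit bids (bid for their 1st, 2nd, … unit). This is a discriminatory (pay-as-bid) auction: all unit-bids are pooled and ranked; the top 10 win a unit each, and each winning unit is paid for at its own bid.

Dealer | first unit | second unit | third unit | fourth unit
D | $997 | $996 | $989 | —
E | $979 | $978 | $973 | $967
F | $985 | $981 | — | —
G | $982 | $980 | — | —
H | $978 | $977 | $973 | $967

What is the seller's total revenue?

All unit-bids, highest first — top 10: 997 (D-1), 996 (D-2), 989 (D-3), 985 (F-1), 982 (G-1), 981 (F-2), 980 (G-2), 979 (E-1), 978 (E-2), 978 (H-1)
Next rejected bid: $977 (not a price — pay-as-bid).
Each winning unit pays its own bid.
Revenue = 997 + 996 + 989 + 985 + 982 + 981 + 980 + 979 + 978 + 978 = $9,845.

Total revenue: $9,845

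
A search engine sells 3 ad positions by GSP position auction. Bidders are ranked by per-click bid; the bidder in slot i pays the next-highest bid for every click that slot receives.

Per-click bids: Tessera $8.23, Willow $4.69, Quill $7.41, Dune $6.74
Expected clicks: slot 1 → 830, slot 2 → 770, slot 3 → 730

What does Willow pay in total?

Sorting advertisers: $8.23 (Tessera) > $7.41 (Quill) > $6.74 (Dune) > $4.69 (Willow)
Willow ranks below slot 3 → no slot, pays nothing.

Willow pays $0.00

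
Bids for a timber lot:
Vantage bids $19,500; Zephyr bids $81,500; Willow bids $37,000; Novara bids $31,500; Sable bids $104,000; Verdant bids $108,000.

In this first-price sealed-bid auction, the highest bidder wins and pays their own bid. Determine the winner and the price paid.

Verdant pays $108,000

Rule: the highest bidder wins and pays their own bid.
Bids in order: 108,000 (Verdant) > 104,000 (Sable) > 81,500 (Zephyr) > 37,000 (Willow) > 31,500 (Novara) > 19,500 (Vantage)
Verdant has the highest bid and pays exactly that: $108,000.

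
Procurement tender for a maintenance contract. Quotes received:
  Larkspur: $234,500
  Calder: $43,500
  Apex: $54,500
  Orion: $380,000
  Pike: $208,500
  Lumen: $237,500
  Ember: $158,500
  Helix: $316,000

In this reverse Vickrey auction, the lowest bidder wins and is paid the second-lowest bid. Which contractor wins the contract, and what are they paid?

Calder is paid $54,500

Rule: the lowest bidder wins and is paid the second-lowest bid.
Bids in order: 43,500 (Calder) < 54,500 (Apex) < 158,500 (Ember) < 208,500 (Pike) < 234,500 (Larkspur) < 237,500 (Lumen) < …
Second-price: Calder is paid Apex's bid of $54,500.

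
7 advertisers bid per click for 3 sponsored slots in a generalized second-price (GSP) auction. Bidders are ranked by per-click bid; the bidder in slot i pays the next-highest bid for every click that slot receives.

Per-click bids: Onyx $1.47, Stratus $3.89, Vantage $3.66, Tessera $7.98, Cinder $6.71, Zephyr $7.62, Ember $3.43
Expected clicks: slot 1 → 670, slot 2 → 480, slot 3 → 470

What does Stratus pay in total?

Sorting advertisers: $7.98 (Tessera) > $7.62 (Zephyr) > $6.71 (Cinder) > $3.89 (Stratus) > …
Stratus ranks below slot 3 → no slot, pays nothing.

Stratus pays $0.00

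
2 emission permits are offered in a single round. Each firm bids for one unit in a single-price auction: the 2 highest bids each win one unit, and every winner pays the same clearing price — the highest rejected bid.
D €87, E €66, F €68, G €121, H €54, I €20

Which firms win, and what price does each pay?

Ordering the bids: 121 (G), 87 (D), 68 (F), 66 (E), …
The 2 highest are G, D.
Highest unsuccessful bid: €68 → clearing price.

G, D; each pays €68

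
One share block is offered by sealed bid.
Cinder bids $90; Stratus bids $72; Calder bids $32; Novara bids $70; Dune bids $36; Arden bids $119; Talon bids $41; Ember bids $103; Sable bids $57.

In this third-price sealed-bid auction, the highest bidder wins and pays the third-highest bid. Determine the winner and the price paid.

Arden pays $90

Third-price sealed-bid auction: the highest bidder wins and pays the third-highest bid.
Bids in order: 119 (Arden) > 103 (Ember) > 90 (Cinder) > 72 (Stratus) > 70 (Novara) > 57 (Sable) > …
Arden is highest; pays the third-highest bid, $90.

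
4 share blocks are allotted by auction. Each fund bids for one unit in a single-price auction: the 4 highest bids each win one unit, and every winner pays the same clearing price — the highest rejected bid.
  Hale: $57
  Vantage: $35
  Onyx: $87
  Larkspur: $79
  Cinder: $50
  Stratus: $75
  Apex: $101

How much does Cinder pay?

Ordering the bids: 101 (Apex), 87 (Onyx), 79 (Larkspur), 75 (Stratus), 57 (Hale), 50 (Cinder), …
The 4 highest are Apex, Onyx, Larkspur, Stratus.
Highest unsuccessful bid: $57 → clearing price.
Cinder does not win → pays $0.

Cinder pays $0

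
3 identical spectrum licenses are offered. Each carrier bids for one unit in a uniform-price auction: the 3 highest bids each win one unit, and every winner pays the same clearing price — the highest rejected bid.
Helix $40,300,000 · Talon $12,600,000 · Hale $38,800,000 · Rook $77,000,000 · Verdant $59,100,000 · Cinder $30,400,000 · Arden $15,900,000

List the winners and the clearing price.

Rook, Verdant, Helix; each pays $38,800,000

Sorting: 77,000,000 (Rook), 59,100,000 (Verdant), 40,300,000 (Helix), 38,800,000 (Hale), 30,400,000 (Cinder), …
Top 3: Rook, Verdant, Helix.
First losing bid is Hale's $38,800,000, which sets the uniform price.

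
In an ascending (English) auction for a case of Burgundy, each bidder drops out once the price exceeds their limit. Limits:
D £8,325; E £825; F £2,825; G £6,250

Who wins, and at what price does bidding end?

D wins at £6,250

Rule: the price rises until one bidder remains; the winner pays the price at which the last rival dropped out.
Sorting limits: 8,325 (D) > 6,250 (G) > 2,825 (F) > 825 (E)
G is the last rival to drop out, at £6,250; D remains and wins at that price.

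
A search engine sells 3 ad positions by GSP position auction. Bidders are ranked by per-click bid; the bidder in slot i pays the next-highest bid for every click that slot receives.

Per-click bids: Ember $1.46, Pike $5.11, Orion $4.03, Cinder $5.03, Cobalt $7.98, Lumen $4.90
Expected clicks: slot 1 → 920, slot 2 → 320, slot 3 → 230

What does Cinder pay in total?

Cinder pays $1127.00

Sorting advertisers: $7.98 (Cobalt) > $5.11 (Pike) > $5.03 (Cinder) > $4.90 (Lumen) > …
Cinder holds slot 3 → pays next bid $4.90 × 230 clicks = $1127.00.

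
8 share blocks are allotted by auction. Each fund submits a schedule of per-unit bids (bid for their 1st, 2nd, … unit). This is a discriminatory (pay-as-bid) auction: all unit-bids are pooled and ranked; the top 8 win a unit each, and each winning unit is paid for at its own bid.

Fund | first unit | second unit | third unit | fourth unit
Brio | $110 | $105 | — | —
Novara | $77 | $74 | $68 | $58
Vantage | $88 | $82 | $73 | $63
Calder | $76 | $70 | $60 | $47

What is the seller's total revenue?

Total revenue: $685

Merging the schedules and taking the best 8: 110 (Brio-1), 105 (Brio-2), 88 (Vantage-1), 82 (Vantage-2), 77 (Novara-1), 76 (Calder-1), 74 (Novara-2), 73 (Vantage-3)
Next rejected bid: $70 (not a price — pay-as-bid).
Each winning unit pays its own bid.
Revenue = 110 + 105 + 88 + 82 + 77 + 76 + 74 + 73 = $685.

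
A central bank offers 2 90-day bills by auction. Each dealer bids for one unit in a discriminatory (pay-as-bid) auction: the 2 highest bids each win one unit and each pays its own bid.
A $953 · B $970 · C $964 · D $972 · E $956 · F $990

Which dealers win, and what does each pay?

F $990, D $972

Ordering the bids: 990 (F), 972 (D), 970 (B), 964 (C), …
The 2 highest are F, D.
Each winner pays its own bid: F $990, D $972.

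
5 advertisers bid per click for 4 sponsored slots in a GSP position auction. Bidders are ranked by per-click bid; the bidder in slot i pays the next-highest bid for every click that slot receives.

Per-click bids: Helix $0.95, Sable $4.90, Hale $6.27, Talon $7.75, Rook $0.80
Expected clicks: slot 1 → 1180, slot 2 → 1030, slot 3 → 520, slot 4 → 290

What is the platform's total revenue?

Sorting advertisers: $7.75 (Talon) > $6.27 (Hale) > $4.90 (Sable) > $0.95 (Helix) > $0.80 (Rook)
Slot 1: Talon pays $6.27 × 1180 = $7398.60
Slot 2: Hale pays $4.90 × 1030 = $5047.00
Slot 3: Sable pays $0.95 × 520 = $494.00
Slot 4: Helix pays $0.80 × 290 = $232.00
Total = $13171.60

Total revenue: $13171.60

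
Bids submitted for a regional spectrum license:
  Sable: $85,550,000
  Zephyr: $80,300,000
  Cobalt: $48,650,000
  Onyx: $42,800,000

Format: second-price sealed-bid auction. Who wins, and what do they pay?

Bids ranked: 85,550,000 (Sable) > 80,300,000 (Zephyr) > 48,650,000 (Cobalt) > 42,800,000 (Onyx)
Sable is highest; pays the second-highest bid, $80,300,000.

Sable pays $80,300,000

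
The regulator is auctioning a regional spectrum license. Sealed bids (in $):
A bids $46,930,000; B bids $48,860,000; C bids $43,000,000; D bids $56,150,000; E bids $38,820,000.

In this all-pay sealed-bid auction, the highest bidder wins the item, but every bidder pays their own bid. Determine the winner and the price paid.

D pays $56,150,000

Bids ranked: 56,150,000 (D) > 48,860,000 (B) > 46,930,000 (A) > 43,000,000 (C) > 38,820,000 (E)
D is highest and takes the item; every bidder forfeits their bid.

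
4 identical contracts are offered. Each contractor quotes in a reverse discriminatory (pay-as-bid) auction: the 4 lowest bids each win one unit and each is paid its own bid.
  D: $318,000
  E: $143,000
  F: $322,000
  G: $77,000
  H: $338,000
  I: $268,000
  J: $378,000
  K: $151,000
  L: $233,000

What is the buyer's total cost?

Total cost: $604,000

Bids ranked low→high: 77,000 (G), 143,000 (E), 151,000 (K), 233,000 (L), 268,000 (I), 318,000 (D), …
Lowest 4: G, E, K, L.
Total cost = 77,000 + 143,000 + 151,000 + 233,000 = $604,000.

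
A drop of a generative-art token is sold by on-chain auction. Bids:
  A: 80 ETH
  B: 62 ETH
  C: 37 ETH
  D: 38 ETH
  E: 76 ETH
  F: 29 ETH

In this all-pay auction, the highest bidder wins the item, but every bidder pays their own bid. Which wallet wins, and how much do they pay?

A pays 80 ETH

Bids in order: 80 (A) > 76 (E) > 62 (B) > 38 (D) > 37 (C) > 29 (F)
A is highest and takes the item; every bidder forfeits their bid.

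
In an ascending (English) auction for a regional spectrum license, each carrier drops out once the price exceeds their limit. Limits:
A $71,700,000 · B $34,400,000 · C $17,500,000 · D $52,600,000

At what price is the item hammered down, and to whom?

A wins at $52,600,000

Rule: the price rises until one bidder remains; the winner pays the price at which the last rival dropped out.
Limits ranked: 71,700,000 (A) > 52,600,000 (D) > 34,400,000 (B) > 17,500,000 (C)
D is the last rival to drop out, at $52,600,000; A remains and wins at that price.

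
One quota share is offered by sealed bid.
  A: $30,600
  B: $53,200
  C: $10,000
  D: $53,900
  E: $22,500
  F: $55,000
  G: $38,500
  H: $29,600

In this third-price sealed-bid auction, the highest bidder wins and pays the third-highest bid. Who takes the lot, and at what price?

F pays $53,200

Sorting bids: 55,000 (F) > 53,900 (D) > 53,200 (B) > 38,500 (G) > 30,600 (A) > 29,600 (H) > …
F wins; payment is bid #3 in the ranking = $53,200.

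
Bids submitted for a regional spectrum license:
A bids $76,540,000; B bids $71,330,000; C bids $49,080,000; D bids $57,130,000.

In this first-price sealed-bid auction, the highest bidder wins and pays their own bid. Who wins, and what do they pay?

A pays $76,540,000

Rule: the highest bidder wins and pays their own bid.
Sorting bids: 76,540,000 (A) > 71,330,000 (B) > 57,130,000 (D) > 49,080,000 (C)
First-price: A pays what they bid, $76,540,000.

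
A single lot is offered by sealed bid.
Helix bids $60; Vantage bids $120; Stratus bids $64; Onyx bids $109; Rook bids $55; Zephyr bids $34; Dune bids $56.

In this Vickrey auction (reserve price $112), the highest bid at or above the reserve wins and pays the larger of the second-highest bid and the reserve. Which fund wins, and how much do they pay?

Vickrey auction (reserve price $112): the highest bid at or above the reserve wins and pays the larger of the second-highest bid and the reserve.
Bids in order: 120 (Vantage) > 109 (Onyx) > 64 (Stratus) > 60 (Helix) > 56 (Dune) > 55 (Rook) > …
Vantage has the top bid at or above the reserve ($120).
Second-highest bid $109 is below the reserve $112, so the reserve binds → payment $112.

Vantage pays $112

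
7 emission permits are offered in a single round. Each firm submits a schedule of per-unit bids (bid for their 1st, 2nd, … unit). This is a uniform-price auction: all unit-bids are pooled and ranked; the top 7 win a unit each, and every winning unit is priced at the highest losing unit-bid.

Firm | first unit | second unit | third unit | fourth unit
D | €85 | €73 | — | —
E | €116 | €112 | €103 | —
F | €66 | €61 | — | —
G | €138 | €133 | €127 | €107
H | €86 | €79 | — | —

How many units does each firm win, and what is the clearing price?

E 3, G 4; clearing price €86

Merging the schedules and taking the best 7: 138 (G-1), 133 (G-2), 127 (G-3), 116 (E-1), 112 (E-2), 107 (G-4), 103 (E-3)
First bid not allocated: €86.
Allocation: E 3, G 4.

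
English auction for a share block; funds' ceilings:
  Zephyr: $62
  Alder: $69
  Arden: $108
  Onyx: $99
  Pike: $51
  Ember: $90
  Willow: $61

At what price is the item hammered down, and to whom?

Arden wins at $99

Sorting limits: 108 (Arden) > 99 (Onyx) > 90 (Ember) > 69 (Alder) > 62 (Zephyr) > 61 (Willow) > …
Onyx is the last rival to drop out, at $99; Arden remains and wins at that price.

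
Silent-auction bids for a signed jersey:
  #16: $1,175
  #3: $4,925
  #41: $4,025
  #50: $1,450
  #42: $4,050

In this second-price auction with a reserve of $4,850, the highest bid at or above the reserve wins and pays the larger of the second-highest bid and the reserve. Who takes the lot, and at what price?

Bids in order: 4,925 (#3) > 4,050 (#42) > 4,025 (#41) > 1,450 (#50) > 1,175 (#16)
#3 has the top bid at or above the reserve ($4,925).
Second-highest bid $4,050 is below the reserve $4,850, so the reserve binds → payment $4,850.

#3 pays $4,850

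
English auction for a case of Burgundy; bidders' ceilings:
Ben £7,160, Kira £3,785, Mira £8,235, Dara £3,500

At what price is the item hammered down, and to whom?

Mira wins at £7,160

Limits in order: 8,235 (Mira) > 7,160 (Ben) > 3,785 (Kira) > 3,500 (Dara)
Bidding ends when Ben exits at £7,160; Mira takes it.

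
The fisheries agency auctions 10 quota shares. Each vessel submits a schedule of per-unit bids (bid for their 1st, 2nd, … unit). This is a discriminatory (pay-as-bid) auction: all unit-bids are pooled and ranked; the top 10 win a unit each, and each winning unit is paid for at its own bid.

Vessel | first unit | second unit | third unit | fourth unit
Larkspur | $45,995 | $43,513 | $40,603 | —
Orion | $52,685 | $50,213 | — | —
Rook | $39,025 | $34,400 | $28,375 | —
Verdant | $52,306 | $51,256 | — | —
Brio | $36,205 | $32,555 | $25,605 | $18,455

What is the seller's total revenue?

Pooled unit-bids ranked (top 10): 52,685 (Orion-1), 52,306 (Verdant-1), 51,256 (Verdant-2), 50,213 (Orion-2), 45,995 (Larkspur-1), 43,513 (Larkspur-2), 40,603 (Larkspur-3), 39,025 (Rook-1), 36,205 (Brio-1), 34,400 (Rook-2)
Next rejected bid: $32,555 (not a price — pay-as-bid).
Each winning unit pays its own bid.
Revenue = 52,685 + 52,306 + 51,256 + 50,213 + 45,995 + 43,513 + 40,603 + 39,025 + 36,205 + 34,400 = $446,201.

Total revenue: $446,201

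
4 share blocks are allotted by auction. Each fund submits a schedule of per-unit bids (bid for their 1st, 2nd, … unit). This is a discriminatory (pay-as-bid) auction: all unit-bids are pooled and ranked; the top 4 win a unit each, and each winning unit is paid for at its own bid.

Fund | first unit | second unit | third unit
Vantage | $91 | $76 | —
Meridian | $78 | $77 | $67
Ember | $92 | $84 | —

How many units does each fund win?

All unit-bids, highest first — top 4: 92 (Ember-1), 91 (Vantage-1), 84 (Ember-2), 78 (Meridian-1)
Next rejected bid: $77 (not a price — pay-as-bid).
Allocation: Ember 2, Meridian 1, Vantage 1.

Ember 2, Meridian 1, Vantage 1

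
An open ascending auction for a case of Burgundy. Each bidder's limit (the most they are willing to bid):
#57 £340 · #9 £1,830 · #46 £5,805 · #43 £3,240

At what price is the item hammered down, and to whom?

#46 wins at £3,240

Limits ranked: 5,805 (#46) > 3,240 (#43) > 1,830 (#9) > 340 (#57)
Bidding ends when #43 exits at £3,240; #46 takes it.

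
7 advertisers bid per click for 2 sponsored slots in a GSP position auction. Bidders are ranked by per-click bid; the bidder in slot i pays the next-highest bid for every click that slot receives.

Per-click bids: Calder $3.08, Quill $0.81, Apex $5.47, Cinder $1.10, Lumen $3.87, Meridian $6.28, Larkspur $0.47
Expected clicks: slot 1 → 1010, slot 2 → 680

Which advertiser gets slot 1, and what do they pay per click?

Ranked by bid: $6.28 (Meridian) > $5.47 (Apex) > $3.87 (Lumen) > …
Slot 1 goes to the first-ranked bidder, Meridian, who pays the next bid down: $5.47/click.

Meridian; $5.47 per click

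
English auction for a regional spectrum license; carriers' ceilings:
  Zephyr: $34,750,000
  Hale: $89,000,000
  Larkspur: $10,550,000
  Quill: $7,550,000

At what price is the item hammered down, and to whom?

Hale wins at $34,750,000

Sorting limits: 89,000,000 (Hale) > 34,750,000 (Zephyr) > 10,550,000 (Larkspur) > 7,550,000 (Quill)
Bidding ends when Zephyr exits at $34,750,000; Hale takes it.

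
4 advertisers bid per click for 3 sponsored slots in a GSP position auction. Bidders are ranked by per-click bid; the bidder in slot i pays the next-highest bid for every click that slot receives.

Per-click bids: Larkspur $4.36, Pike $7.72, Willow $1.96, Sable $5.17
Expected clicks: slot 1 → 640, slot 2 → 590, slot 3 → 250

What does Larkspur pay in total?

Larkspur pays $490.00

Ranked by bid: $7.72 (Pike) > $5.17 (Sable) > $4.36 (Larkspur) > $1.96 (Willow)
Larkspur holds slot 3 → pays next bid $1.96 × 250 clicks = $490.00.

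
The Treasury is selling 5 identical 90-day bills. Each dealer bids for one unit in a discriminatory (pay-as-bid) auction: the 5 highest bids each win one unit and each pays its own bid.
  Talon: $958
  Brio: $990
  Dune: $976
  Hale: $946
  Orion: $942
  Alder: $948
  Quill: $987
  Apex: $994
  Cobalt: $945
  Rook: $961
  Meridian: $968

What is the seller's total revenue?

Total revenue: $4,915

Sorting: 994 (Apex), 990 (Brio), 987 (Quill), 976 (Dune), 968 (Meridian), 961 (Rook), 958 (Talon), …
The 5 highest are Apex, Brio, Quill, Dune, Meridian.
Total revenue = 994 + 990 + 987 + 976 + 968 = $4,915.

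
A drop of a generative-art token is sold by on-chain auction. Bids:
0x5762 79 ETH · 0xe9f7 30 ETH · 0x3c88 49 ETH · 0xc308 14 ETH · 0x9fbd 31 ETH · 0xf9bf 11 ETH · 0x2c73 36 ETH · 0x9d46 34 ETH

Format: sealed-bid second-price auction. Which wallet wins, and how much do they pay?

Sealed-bid second-price auction: the highest bidder wins and pays the second-highest bid.
Sorting bids: 79 (0x5762) > 49 (0x3c88) > 36 (0x2c73) > 34 (0x9d46) > 31 (0x9fbd) > 30 (0xe9f7) > …
0x5762 is highest; pays the second-highest bid, 49 ETH.

0x5762 pays 49 ETH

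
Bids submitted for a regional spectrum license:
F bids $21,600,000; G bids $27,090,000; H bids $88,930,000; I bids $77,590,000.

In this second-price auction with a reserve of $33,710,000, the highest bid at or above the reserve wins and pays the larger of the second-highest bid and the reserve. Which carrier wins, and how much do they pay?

H pays $77,590,000

Sorting bids: 88,930,000 (H) > 77,590,000 (I) > 27,090,000 (G) > 21,600,000 (F)
Highest eligible bid: H at $88,930,000.
max(second-highest $77,590,000, reserve $33,710,000) = $77,590,000; the reserve does not bind.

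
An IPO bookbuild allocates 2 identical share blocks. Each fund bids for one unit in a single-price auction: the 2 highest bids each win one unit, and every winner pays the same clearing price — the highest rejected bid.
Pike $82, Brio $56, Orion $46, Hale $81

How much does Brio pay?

Brio pays $0

Bids ranked high→low: 82 (Pike), 81 (Hale), 56 (Brio), 46 (Orion)
The 2 highest are Pike, Hale.
Clearing price = highest rejected bid = $56.
Brio does not win → pays $0.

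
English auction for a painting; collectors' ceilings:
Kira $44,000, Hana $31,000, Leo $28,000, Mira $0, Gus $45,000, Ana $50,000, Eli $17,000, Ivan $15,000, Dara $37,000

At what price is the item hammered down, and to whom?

Ana wins at $45,000

Ascending (English) auction: the price rises until one bidder remains; the winner pays the price at which the last rival dropped out.
Limits ranked: 50,000 (Ana) > 45,000 (Gus) > 44,000 (Kira) > 37,000 (Dara) > 31,000 (Hana) > 28,000 (Leo) > …
Once the price passes $45,000, only Ana is left; the hammer falls at Gus's limit of $45,000.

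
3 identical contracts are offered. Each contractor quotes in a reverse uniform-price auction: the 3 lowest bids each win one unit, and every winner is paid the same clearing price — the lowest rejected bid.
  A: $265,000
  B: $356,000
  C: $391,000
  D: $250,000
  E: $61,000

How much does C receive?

Sorting: 61,000 (E), 250,000 (D), 265,000 (A), 356,000 (B), 391,000 (C)
The 3 lowest are E, D, A.
First losing bid is B's $356,000, which sets the uniform price.
C does not win → is paid $0.

C is paid $0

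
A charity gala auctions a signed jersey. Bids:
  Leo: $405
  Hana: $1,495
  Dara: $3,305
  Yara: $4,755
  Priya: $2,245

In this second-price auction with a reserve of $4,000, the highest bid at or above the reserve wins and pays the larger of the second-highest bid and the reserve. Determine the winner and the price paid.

Yara pays $4,000

Bids ranked: 4,755 (Yara) > 3,305 (Dara) > 2,245 (Priya) > 1,495 (Hana) > 405 (Leo)
Highest eligible bid: Yara at $4,755.
Second-highest bid $3,305 is below the reserve $4,000, so the reserve binds → payment $4,000.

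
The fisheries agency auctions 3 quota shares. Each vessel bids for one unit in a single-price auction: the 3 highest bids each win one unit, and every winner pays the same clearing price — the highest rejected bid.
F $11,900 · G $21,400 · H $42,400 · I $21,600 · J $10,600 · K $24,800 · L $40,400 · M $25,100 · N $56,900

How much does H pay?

Bids ranked high→low: 56,900 (N), 42,400 (H), 40,400 (L), 25,100 (M), 24,800 (K), …
The 3 highest are N, H, L.
Highest unsuccessful bid: $25,100 → clearing price.
H wins → pays $25,100.

H pays $25,100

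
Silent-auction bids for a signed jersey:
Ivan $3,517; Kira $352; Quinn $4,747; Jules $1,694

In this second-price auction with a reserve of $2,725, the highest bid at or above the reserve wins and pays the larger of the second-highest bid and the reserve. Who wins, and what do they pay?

Sorting bids: 4,747 (Quinn) > 3,517 (Ivan) > 1,694 (Jules) > 352 (Kira)
Quinn has the top bid at or above the reserve ($4,747).
max(second-highest $3,517, reserve $2,725) = $3,517; the reserve does not bind.

Quinn pays $3,517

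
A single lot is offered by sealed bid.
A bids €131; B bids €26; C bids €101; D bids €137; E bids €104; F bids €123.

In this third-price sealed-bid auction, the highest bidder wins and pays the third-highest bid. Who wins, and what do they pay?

D pays €123

Bids ranked: 137 (D) > 131 (A) > 123 (F) > 104 (E) > 101 (C) > 26 (B)
D is highest; pays the third-highest bid, €123.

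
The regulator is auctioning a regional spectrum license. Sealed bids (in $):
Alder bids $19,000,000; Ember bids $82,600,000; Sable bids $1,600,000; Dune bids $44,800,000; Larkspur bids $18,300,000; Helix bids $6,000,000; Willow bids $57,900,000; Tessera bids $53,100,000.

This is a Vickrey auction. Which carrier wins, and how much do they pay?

Ember pays $57,900,000

Sorting bids: 82,600,000 (Ember) > 57,900,000 (Willow) > 53,100,000 (Tessera) > 44,800,000 (Dune) > 19,000,000 (Alder) > 18,300,000 (Larkspur) > …
Ember wins with the highest bid; price is set by the runner-up at $57,900,000.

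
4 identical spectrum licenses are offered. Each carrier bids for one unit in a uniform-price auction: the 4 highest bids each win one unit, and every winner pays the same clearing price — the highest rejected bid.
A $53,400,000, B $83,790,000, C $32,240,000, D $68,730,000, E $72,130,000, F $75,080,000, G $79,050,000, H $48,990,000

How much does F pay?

Ordering the bids: 83,790,000 (B), 79,050,000 (G), 75,080,000 (F), 72,130,000 (E), 68,730,000 (D), 53,400,000 (A), …
Winners (4 units): B, G, F, E.
Highest unsuccessful bid: $68,730,000 → clearing price.
F wins → pays $68,730,000.

F pays $68,730,000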